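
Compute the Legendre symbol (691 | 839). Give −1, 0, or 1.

-1

Euler's criterion: (691/839) ≡ 691^419 (mod 839).
691^2 ≡ 90 (mod 839)
691^4 ≡ 549 (mod 839)
691^8 ≡ 200 (mod 839)
691^16 ≡ 567 (mod 839)
691^32 ≡ 152 (mod 839)
691^64 ≡ 451 (mod 839)
691^128 ≡ 363 (mod 839)
691^256 ≡ 46 (mod 839)
691^419 = 691^(256+128+32+2+1) ≡ 838 (mod 839).
Result is 838 ≡ −1, so (691/839) = −1.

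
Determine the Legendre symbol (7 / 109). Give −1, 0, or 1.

1

Reciprocity: 7 ≡ 3 and 109 ≡ 1 (mod 4), so (7/109) = +(109/7).
Reduce top mod 7: now compute (4/7).
Pull out 2^2: since 7 ≡ 7 (mod 8), (2/7) = +1, so (2/7)^2 = +1.
Reached (1/7) = 1. Collecting the sign flips along the way, the symbol is +1.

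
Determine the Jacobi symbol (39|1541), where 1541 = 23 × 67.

Reciprocity: 39 ≡ 3 and 1541 ≡ 1 (mod 4), so (39/1541) = +(1541/39).
Reduce top mod 39: now compute (20/39).
Pull out 2^2: since 39 ≡ 7 (mod 8), (2/39) = +1, so (2/39)^2 = +1.
Reciprocity: 5 ≡ 1 and 39 ≡ 3 (mod 4), so (5/39) = +(39/5).
Reduce top mod 5: now compute (4/5).
Pull out 2^2: since 5 ≡ 5 (mod 8), (2/5) = -1, so (2/5)^2 = +1.
Reached (1/5) = 1. Collecting the sign flips along the way, the symbol is +1.

1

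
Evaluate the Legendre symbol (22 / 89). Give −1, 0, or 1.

Euler's criterion: (22/89) ≡ 22^44 (mod 89).
22^2 ≡ 39 (mod 89)
22^4 ≡ 8 (mod 89)
22^8 ≡ 64 (mod 89)
22^16 ≡ 2 (mod 89)
22^32 ≡ 4 (mod 89)
22^44 = 22^(32+8+4) ≡ 1 (mod 89).
Result is 1, so (22/89) = 1.

1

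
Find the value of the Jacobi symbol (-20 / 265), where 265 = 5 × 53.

First reduce: -20 ≡ 245 (mod 265).
Reciprocity: 245 ≡ 1 and 265 ≡ 1 (mod 4), so (245/265) = +(265/245).
Reduce top mod 245: now compute (20/245).
Pull out 2^2: since 245 ≡ 5 (mod 8), (2/245) = -1, so (2/245)^2 = +1.
Reciprocity: 5 ≡ 1 and 245 ≡ 1 (mod 4), so (5/245) = +(245/5).
Reduce top mod 5: now compute (0/5).
Top reduces to 0: gcd > 1, so the symbol is 0.

0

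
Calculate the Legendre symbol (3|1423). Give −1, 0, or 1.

-1

Reciprocity: 3 ≡ 3 and 1423 ≡ 3 (mod 4), so (3/1423) = −(1423/3).
Reduce top mod 3: now compute (1/3).
Reached (1/3) = 1. Collecting the sign flips along the way, the symbol is -1.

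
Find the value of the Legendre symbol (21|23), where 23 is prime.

Euler's criterion: (21/23) ≡ 21^11 (mod 23).
21^2 ≡ 4 (mod 23)
21^4 ≡ 16 (mod 23)
21^8 ≡ 3 (mod 23)
21^11 = 21^(8+2+1) ≡ 22 (mod 23).
Result is 22 ≡ −1, so (21/23) = −1.

-1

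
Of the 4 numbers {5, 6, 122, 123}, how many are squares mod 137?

(5/137) = -1 → non-residue.
(6/137) = -1 → non-residue.
(122/137) = +1 → QR.
(123/137) = +1 → QR.
Total quadratic residues among the 4: 2.

2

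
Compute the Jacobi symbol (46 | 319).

1

Pull out 2: since 319 ≡ 7 (mod 8), (2/319) = +1.
Reciprocity: 23 ≡ 3 and 319 ≡ 3 (mod 4), so (23/319) = −(319/23).
Reduce top mod 23: now compute (20/23).
Pull out 2^2: since 23 ≡ 7 (mod 8), (2/23) = +1, so (2/23)^2 = +1.
Reciprocity: 5 ≡ 1 and 23 ≡ 3 (mod 4), so (5/23) = +(23/5).
Reduce top mod 5: now compute (3/5).
Reciprocity: 3 ≡ 3 and 5 ≡ 1 (mod 4), so (3/5) = +(5/3).
Reduce top mod 3: now compute (2/3).
Pull out 2: since 3 ≡ 3 (mod 8), (2/3) = -1.
Reached (1/3) = 1. Collecting the sign flips along the way, the symbol is +1.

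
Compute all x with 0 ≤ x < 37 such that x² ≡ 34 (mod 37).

37 ≡ 1 (mod 4), so we find a root by search.
Trying successive values, 16² = 256 ≡ 34 (mod 37). The other root is 37 − 16 = 21.

16, 21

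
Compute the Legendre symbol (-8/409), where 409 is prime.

1

First reduce: -8 ≡ 401 (mod 409).
Reciprocity: 401 ≡ 1 and 409 ≡ 1 (mod 4), so (401/409) = +(409/401).
Reduce top mod 401: now compute (8/401).
Pull out 2^3: since 401 ≡ 1 (mod 8), (2/401) = +1, so (2/401)^3 = +1.
Reached (1/401) = 1. Collecting the sign flips along the way, the symbol is +1.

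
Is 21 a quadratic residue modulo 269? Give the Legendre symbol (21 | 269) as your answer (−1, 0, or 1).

1

Reciprocity: 21 ≡ 1 and 269 ≡ 1 (mod 4), so (21/269) = +(269/21).
Reduce top mod 21: now compute (17/21).
Reciprocity: 17 ≡ 1 and 21 ≡ 1 (mod 4), so (17/21) = +(21/17).
Reduce top mod 17: now compute (4/17).
Pull out 2^2: since 17 ≡ 1 (mod 8), (2/17) = +1, so (2/17)^2 = +1.
Reached (1/17) = 1. Collecting the sign flips along the way, the symbol is +1.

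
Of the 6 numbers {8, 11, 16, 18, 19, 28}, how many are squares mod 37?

3

(8/37) = -1 → non-residue.
(11/37) = +1 → QR.
(16/37) = +1 → QR.
(18/37) = -1 → non-residue.
(19/37) = -1 → non-residue.
(28/37) = +1 → QR.
Total quadratic residues among the 6: 3.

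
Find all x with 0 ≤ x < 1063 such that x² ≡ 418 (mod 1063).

Since 1063 ≡ 3 (mod 4), a square root of 418 is 418^((1063+1)/4) = 418^266 mod 1063.
Repeated squaring: 418^2≡392, 418^4≡592, 418^8≡737, 418^16≡1039, 418^32≡576, 418^64≡120, 418^128≡581, 418^256≡590 (mod 1063).
418^266 = 418^(256+8+2) ≡ 247 (mod 1063).
Check: 247² = 61009 ≡ 418 (mod 1063). The two roots are 247 and 816.

247, 816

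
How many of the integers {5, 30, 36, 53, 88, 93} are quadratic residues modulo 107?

3

(5/107) = -1 → non-residue.
(30/107) = +1 → QR.
(36/107) = +1 → QR.
(53/107) = +1 → QR.
(88/107) = -1 → non-residue.
(93/107) = -1 → non-residue.
Total quadratic residues among the 6: 3.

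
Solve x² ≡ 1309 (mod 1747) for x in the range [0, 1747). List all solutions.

628, 1119

Since 1747 ≡ 3 (mod 4), a square root of 1309 is 1309^((1747+1)/4) = 1309^437 mod 1747.
Repeated squaring: 1309^2≡1421, 1309^4≡1456, 1309^8≡825, 1309^16≡1042, 1309^32≡877, 1309^64≡449, 1309^128≡696, 1309^256≡497 (mod 1747).
1309^437 = 1309^(256+128+32+16+4+1) ≡ 1119 (mod 1747).
Check: 1119² = 1252161 ≡ 1309 (mod 1747). The two roots are 628 and 1119.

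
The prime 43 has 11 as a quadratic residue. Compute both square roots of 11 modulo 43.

Since 43 ≡ 3 (mod 4), a square root of 11 is 11^((43+1)/4) = 11^11 mod 43.
Repeated squaring: 11^2≡35, 11^4≡21, 11^8≡11 (mod 43).
11^11 = 11^(8+2+1) ≡ 21 (mod 43).
Check: 21² = 441 ≡ 11 (mod 43). The two roots are 21 and 22.

21, 22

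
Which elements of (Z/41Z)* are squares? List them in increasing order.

Square k = 1,…,20 (k and 41−k give the same square):
1²=1, 2²=4, 3²=9, 4²=16, 5²=25, 6²=36, 7²≡8, 8²≡23, 9²≡40, 10²≡18, 11²≡39, 12²≡21, 13²≡5, 14²≡32, 15²≡20, 16²≡10, 17²≡2, 18²≡37, 19²≡33, 20²≡31 (mod 41).
So the quadratic residues mod 41 are {1, 2, 4, 5, 8, 9, 10, 16, 18, 20, 21, 23, 25, 31, 32, 33, 36, 37, 39, 40}.

1 2 4 5 8 9 10 16 18 20 21 23 25 31 32 33 36 37 39 40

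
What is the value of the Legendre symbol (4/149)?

Pull out 2^2: since 149 ≡ 5 (mod 8), (2/149) = -1, so (2/149)^2 = +1.
Reached (1/149) = 1. Collecting the sign flips along the way, the symbol is +1.

1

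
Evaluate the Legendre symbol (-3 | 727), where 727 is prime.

1

First reduce: -3 ≡ 724 (mod 727).
Pull out 2^2: since 727 ≡ 7 (mod 8), (2/727) = +1, so (2/727)^2 = +1.
Reciprocity: 181 ≡ 1 and 727 ≡ 3 (mod 4), so (181/727) = +(727/181).
Reduce top mod 181: now compute (3/181).
Reciprocity: 3 ≡ 3 and 181 ≡ 1 (mod 4), so (3/181) = +(181/3).
Reduce top mod 3: now compute (1/3).
Reached (1/3) = 1. Collecting the sign flips along the way, the symbol is +1.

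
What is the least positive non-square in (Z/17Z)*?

3

(2/17) = +1, so 2 is a residue.
(3/17) = −1, so 3 is the smallest positive non-residue mod 17.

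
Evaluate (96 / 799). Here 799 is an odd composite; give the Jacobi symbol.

-1

Pull out 2^5: since 799 ≡ 7 (mod 8), (2/799) = +1, so (2/799)^5 = +1.
Reciprocity: 3 ≡ 3 and 799 ≡ 3 (mod 4), so (3/799) = −(799/3).
Reduce top mod 3: now compute (1/3).
Reached (1/3) = 1. Collecting the sign flips along the way, the symbol is -1.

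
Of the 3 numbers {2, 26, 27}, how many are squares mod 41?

1

(2/41) = +1 → QR.
(26/41) = -1 → non-residue.
(27/41) = -1 → non-residue.
Total quadratic residues among the 3: 1.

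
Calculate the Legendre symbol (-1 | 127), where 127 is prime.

First reduce: -1 ≡ 126 (mod 127).
Pull out 2: since 127 ≡ 7 (mod 8), (2/127) = +1.
Reciprocity: 63 ≡ 3 and 127 ≡ 3 (mod 4), so (63/127) = −(127/63).
Reduce top mod 63: now compute (1/63).
Reached (1/63) = 1. Collecting the sign flips along the way, the symbol is -1.

-1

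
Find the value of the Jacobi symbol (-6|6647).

-1

First reduce: -6 ≡ 6641 (mod 6647).
Reciprocity: 6641 ≡ 1 and 6647 ≡ 3 (mod 4), so (6641/6647) = +(6647/6641).
Reduce top mod 6641: now compute (6/6641).
Pull out 2: since 6641 ≡ 1 (mod 8), (2/6641) = +1.
Reciprocity: 3 ≡ 3 and 6641 ≡ 1 (mod 4), so (3/6641) = +(6641/3).
Reduce top mod 3: now compute (2/3).
Pull out 2: since 3 ≡ 3 (mod 8), (2/3) = -1.
Reached (1/3) = 1. Collecting the sign flips along the way, the symbol is -1.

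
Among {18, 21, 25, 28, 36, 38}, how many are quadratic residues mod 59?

4

(18/59) = -1 → non-residue.
(21/59) = +1 → QR.
(25/59) = +1 → QR.
(28/59) = +1 → QR.
(36/59) = +1 → QR.
(38/59) = -1 → non-residue.
Total quadratic residues among the 6: 4.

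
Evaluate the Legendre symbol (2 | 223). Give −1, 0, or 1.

Euler's criterion: (2/223) ≡ 2^111 (mod 223).
2^2 ≡ 4 (mod 223)
2^4 ≡ 16 (mod 223)
2^8 ≡ 33 (mod 223)
2^16 ≡ 197 (mod 223)
2^32 ≡ 7 (mod 223)
2^64 ≡ 49 (mod 223)
2^111 = 2^(64+32+8+4+2+1) ≡ 1 (mod 223).
Result is 1, so (2/223) = 1.

1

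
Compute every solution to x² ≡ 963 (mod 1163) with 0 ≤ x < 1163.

Since 1163 ≡ 3 (mod 4), a square root of 963 is 963^((1163+1)/4) = 963^291 mod 1163.
Repeated squaring: 963^2≡458, 963^4≡424, 963^8≡674, 963^16≡706, 963^32≡672, 963^64≡340, 963^128≡463, 963^256≡377 (mod 1163).
963^291 = 963^(256+32+2+1) ≡ 868 (mod 1163).
Check: 868² = 753424 ≡ 963 (mod 1163). The two roots are 295 and 868.

295, 868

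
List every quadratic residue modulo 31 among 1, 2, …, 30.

1, 2, 4, 5, 7, 8, 9, 10, 14, 16, 18, 19, 20, 25, 28

Square k = 1,…,15 (k and 31−k give the same square):
1²=1, 2²=4, 3²=9, 4²=16, 5²=25, 6²≡5, 7²≡18, 8²≡2, 9²≡19, 10²≡7, 11²≡28, 12²≡20, 13²≡14, 14²≡10, 15²≡8 (mod 31).
So the quadratic residues mod 31 are {1, 2, 4, 5, 7, 8, 9, 10, 14, 16, 18, 19, 20, 25, 28}.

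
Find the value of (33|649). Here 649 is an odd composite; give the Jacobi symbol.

0

Reciprocity: 33 ≡ 1 and 649 ≡ 1 (mod 4), so (33/649) = +(649/33).
Reduce top mod 33: now compute (22/33).
Pull out 2: since 33 ≡ 1 (mod 8), (2/33) = +1.
Reciprocity: 11 ≡ 3 and 33 ≡ 1 (mod 4), so (11/33) = +(33/11).
Reduce top mod 11: now compute (0/11).
Top reduces to 0: gcd > 1, so the symbol is 0.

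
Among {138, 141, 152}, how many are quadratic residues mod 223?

(138/223) = +1 → QR.
(141/223) = -1 → non-residue.
(152/223) = +1 → QR.
Total quadratic residues among the 3: 2.

2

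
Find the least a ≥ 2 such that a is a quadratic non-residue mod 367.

(2/367) = +1, so 2 is a residue.
(3/367) = −1, so 3 is the smallest positive non-residue mod 367.

3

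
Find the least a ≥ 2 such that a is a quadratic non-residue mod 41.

3

(2/41) = +1, so 2 is a residue.
(3/41) = −1, so 3 is the smallest positive non-residue mod 41.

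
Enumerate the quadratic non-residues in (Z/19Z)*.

Square k = 1,…,9 (k and 19−k give the same square):
1²=1, 2²=4, 3²=9, 4²=16, 5²≡6, 6²≡17, 7²≡11, 8²≡7, 9²≡5 (mod 19).
The residues are {1, 4, 5, 6, 7, 9, 11, 16, 17}; the non-residues are the remaining 9 nonzero classes.

2 3 8 10 12 13 14 15 18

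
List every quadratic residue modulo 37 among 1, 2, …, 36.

1,3,4,7,9,10,11,12,16,21,25,26,27,28,30,33,34,36

Square k = 1,…,18 (k and 37−k give the same square):
1²=1, 2²=4, 3²=9, 4²=16, 5²=25, 6²=36, 7²≡12, 8²≡27, 9²≡7, 10²≡26, 11²≡10, 12²≡33, 13²≡21, 14²≡11, 15²≡3, 16²≡34, 17²≡30, 18²≡28 (mod 37).
So the quadratic residues mod 37 are {1, 3, 4, 7, 9, 10, 11, 12, 16, 21, 25, 26, 27, 28, 30, 33, 34, 36}.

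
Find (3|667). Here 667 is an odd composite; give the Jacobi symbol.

Reciprocity: 3 ≡ 3 and 667 ≡ 3 (mod 4), so (3/667) = −(667/3).
Reduce top mod 3: now compute (1/3).
Reached (1/3) = 1. Collecting the sign flips along the way, the symbol is -1.

-1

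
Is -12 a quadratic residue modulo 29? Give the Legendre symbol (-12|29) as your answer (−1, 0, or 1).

First reduce: -12 ≡ 17 (mod 29).
Reciprocity: 17 ≡ 1 and 29 ≡ 1 (mod 4), so (17/29) = +(29/17).
Reduce top mod 17: now compute (12/17).
Pull out 2^2: since 17 ≡ 1 (mod 8), (2/17) = +1, so (2/17)^2 = +1.
Reciprocity: 3 ≡ 3 and 17 ≡ 1 (mod 4), so (3/17) = +(17/3).
Reduce top mod 3: now compute (2/3).
Pull out 2: since 3 ≡ 3 (mod 8), (2/3) = -1.
Reached (1/3) = 1. Collecting the sign flips along the way, the symbol is -1.

-1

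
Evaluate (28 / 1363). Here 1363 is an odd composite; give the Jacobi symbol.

Pull out 2^2: since 1363 ≡ 3 (mod 8), (2/1363) = -1, so (2/1363)^2 = +1.
Reciprocity: 7 ≡ 3 and 1363 ≡ 3 (mod 4), so (7/1363) = −(1363/7).
Reduce top mod 7: now compute (5/7).
Reciprocity: 5 ≡ 1 and 7 ≡ 3 (mod 4), so (5/7) = +(7/5).
Reduce top mod 5: now compute (2/5).
Pull out 2: since 5 ≡ 5 (mod 8), (2/5) = -1.
Reached (1/5) = 1. Collecting the sign flips along the way, the symbol is +1.

1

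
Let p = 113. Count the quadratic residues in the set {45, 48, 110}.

(45/113) = -1 → non-residue.
(48/113) = -1 → non-residue.
(110/113) = -1 → non-residue.
Total quadratic residues among the 3: 0.

0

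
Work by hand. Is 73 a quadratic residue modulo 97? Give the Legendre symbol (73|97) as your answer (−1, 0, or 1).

Reciprocity: 73 ≡ 1 and 97 ≡ 1 (mod 4), so (73/97) = +(97/73).
Reduce top mod 73: now compute (24/73).
Pull out 2^3: since 73 ≡ 1 (mod 8), (2/73) = +1, so (2/73)^3 = +1.
Reciprocity: 3 ≡ 3 and 73 ≡ 1 (mod 4), so (3/73) = +(73/3).
Reduce top mod 3: now compute (1/3).
Reached (1/3) = 1. Collecting the sign flips along the way, the symbol is +1.

1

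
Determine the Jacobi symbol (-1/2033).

First reduce: -1 ≡ 2032 (mod 2033).
Pull out 2^4: since 2033 ≡ 1 (mod 8), (2/2033) = +1, so (2/2033)^4 = +1.
Reciprocity: 127 ≡ 3 and 2033 ≡ 1 (mod 4), so (127/2033) = +(2033/127).
Reduce top mod 127: now compute (1/127).
Reached (1/127) = 1. Collecting the sign flips along the way, the symbol is +1.

1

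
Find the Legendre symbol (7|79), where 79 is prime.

Euler's criterion: (7/79) ≡ 7^39 (mod 79).
7^2 ≡ 49 (mod 79)
7^4 ≡ 31 (mod 79)
7^8 ≡ 13 (mod 79)
7^16 ≡ 11 (mod 79)
7^32 ≡ 42 (mod 79)
7^39 = 7^(32+4+2+1) ≡ 78 (mod 79).
Result is 78 ≡ −1, so (7/79) = −1.

-1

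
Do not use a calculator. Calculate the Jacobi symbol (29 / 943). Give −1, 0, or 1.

Reciprocity: 29 ≡ 1 and 943 ≡ 3 (mod 4), so (29/943) = +(943/29).
Reduce top mod 29: now compute (15/29).
Reciprocity: 15 ≡ 3 and 29 ≡ 1 (mod 4), so (15/29) = +(29/15).
Reduce top mod 15: now compute (14/15).
Pull out 2: since 15 ≡ 7 (mod 8), (2/15) = +1.
Reciprocity: 7 ≡ 3 and 15 ≡ 3 (mod 4), so (7/15) = −(15/7).
Reduce top mod 7: now compute (1/7).
Reached (1/7) = 1. Collecting the sign flips along the way, the symbol is -1.

-1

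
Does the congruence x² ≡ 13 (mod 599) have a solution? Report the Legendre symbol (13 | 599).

Euler's criterion: (13/599) ≡ 13^299 (mod 599).
13^2 ≡ 169 (mod 599)
13^4 ≡ 408 (mod 599)
13^8 ≡ 541 (mod 599)
13^16 ≡ 369 (mod 599)
13^32 ≡ 188 (mod 599)
13^64 ≡ 3 (mod 599)
13^128 ≡ 9 (mod 599)
13^256 ≡ 81 (mod 599)
13^299 = 13^(256+32+8+2+1) ≡ 1 (mod 599).
Result is 1, so (13/599) = 1.

1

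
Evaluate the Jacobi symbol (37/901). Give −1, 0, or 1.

Reciprocity: 37 ≡ 1 and 901 ≡ 1 (mod 4), so (37/901) = +(901/37).
Reduce top mod 37: now compute (13/37).
Reciprocity: 13 ≡ 1 and 37 ≡ 1 (mod 4), so (13/37) = +(37/13).
Reduce top mod 13: now compute (11/13).
Reciprocity: 11 ≡ 3 and 13 ≡ 1 (mod 4), so (11/13) = +(13/11).
Reduce top mod 11: now compute (2/11).
Pull out 2: since 11 ≡ 3 (mod 8), (2/11) = -1.
Reached (1/11) = 1. Collecting the sign flips along the way, the symbol is -1.

-1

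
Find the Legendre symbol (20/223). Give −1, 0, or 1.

Euler's criterion: (20/223) ≡ 20^111 (mod 223).
20^2 ≡ 177 (mod 223)
20^4 ≡ 109 (mod 223)
20^8 ≡ 62 (mod 223)
20^16 ≡ 53 (mod 223)
20^32 ≡ 133 (mod 223)
20^64 ≡ 72 (mod 223)
20^111 = 20^(64+32+8+4+2+1) ≡ 222 (mod 223).
Result is 222 ≡ −1, so (20/223) = −1.

-1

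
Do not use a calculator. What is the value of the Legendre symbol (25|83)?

1

Euler's criterion: (25/83) ≡ 25^41 (mod 83).
25^2 ≡ 44 (mod 83)
25^4 ≡ 27 (mod 83)
25^8 ≡ 65 (mod 83)
25^16 ≡ 75 (mod 83)
25^32 ≡ 64 (mod 83)
25^41 = 25^(32+8+1) ≡ 1 (mod 83).
Result is 1, so (25/83) = 1.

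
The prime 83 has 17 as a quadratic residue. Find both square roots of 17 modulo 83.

Since 83 ≡ 3 (mod 4), a square root of 17 is 17^((83+1)/4) = 17^21 mod 83.
Repeated squaring: 17^2≡40, 17^4≡23, 17^8≡31, 17^16≡48 (mod 83).
17^21 = 17^(16+4+1) ≡ 10 (mod 83).
Check: 10² = 100 ≡ 17 (mod 83). The two roots are 10 and 73.

10, 73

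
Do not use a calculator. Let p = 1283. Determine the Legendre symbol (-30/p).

-1

First reduce: -30 ≡ 1253 (mod 1283).
Reciprocity: 1253 ≡ 1 and 1283 ≡ 3 (mod 4), so (1253/1283) = +(1283/1253).
Reduce top mod 1253: now compute (30/1253).
Pull out 2: since 1253 ≡ 5 (mod 8), (2/1253) = -1.
Reciprocity: 15 ≡ 3 and 1253 ≡ 1 (mod 4), so (15/1253) = +(1253/15).
Reduce top mod 15: now compute (8/15).
Pull out 2^3: since 15 ≡ 7 (mod 8), (2/15) = +1, so (2/15)^3 = +1.
Reached (1/15) = 1. Collecting the sign flips along the way, the symbol is -1.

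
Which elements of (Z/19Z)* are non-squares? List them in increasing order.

Square k = 1,…,9 (k and 19−k give the same square):
1²=1, 2²=4, 3²=9, 4²=16, 5²≡6, 6²≡17, 7²≡11, 8²≡7, 9²≡5 (mod 19).
The residues are {1, 4, 5, 6, 7, 9, 11, 16, 17}; the non-residues are the remaining 9 nonzero classes.

2 3 8 10 12 13 14 15 18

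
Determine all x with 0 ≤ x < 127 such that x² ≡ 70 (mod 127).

Since 127 ≡ 3 (mod 4), a square root of 70 is 70^((127+1)/4) = 70^32 mod 127.
Repeated squaring: 70^2≡74, 70^4≡15, 70^8≡98, 70^16≡79, 70^32≡18 (mod 127).
70^32 = 70^(32) ≡ 18 (mod 127).
Check: 18² = 324 ≡ 70 (mod 127). The two roots are 18 and 109.

18, 109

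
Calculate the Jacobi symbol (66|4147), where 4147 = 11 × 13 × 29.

Pull out 2: since 4147 ≡ 3 (mod 8), (2/4147) = -1.
Reciprocity: 33 ≡ 1 and 4147 ≡ 3 (mod 4), so (33/4147) = +(4147/33).
Reduce top mod 33: now compute (22/33).
Pull out 2: since 33 ≡ 1 (mod 8), (2/33) = +1.
Reciprocity: 11 ≡ 3 and 33 ≡ 1 (mod 4), so (11/33) = +(33/11).
Reduce top mod 11: now compute (0/11).
Top reduces to 0: gcd > 1, so the symbol is 0.

0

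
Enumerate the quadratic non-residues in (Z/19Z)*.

2,3,8,10,12,13,14,15,18

Square k = 1,…,9 (k and 19−k give the same square):
1²=1, 2²=4, 3²=9, 4²=16, 5²≡6, 6²≡17, 7²≡11, 8²≡7, 9²≡5 (mod 19).
The residues are {1, 4, 5, 6, 7, 9, 11, 16, 17}; the non-residues are the remaining 9 nonzero classes.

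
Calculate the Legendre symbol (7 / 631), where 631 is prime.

-1

Euler's criterion: (7/631) ≡ 7^315 (mod 631).
7^2 ≡ 49 (mod 631)
7^4 ≡ 508 (mod 631)
7^8 ≡ 616 (mod 631)
7^16 ≡ 225 (mod 631)
7^32 ≡ 145 (mod 631)
7^64 ≡ 202 (mod 631)
7^128 ≡ 420 (mod 631)
7^256 ≡ 351 (mod 631)
7^315 = 7^(256+32+16+8+2+1) ≡ 630 (mod 631).
Result is 630 ≡ −1, so (7/631) = −1.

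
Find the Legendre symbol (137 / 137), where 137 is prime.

First reduce: 137 ≡ 0 (mod 137).
Top reduces to 0: gcd > 1, so the symbol is 0.

0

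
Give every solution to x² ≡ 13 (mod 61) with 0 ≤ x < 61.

61 ≡ 1 (mod 4), so we find a root by search.
Trying successive values, 14² = 196 ≡ 13 (mod 61). The other root is 61 − 14 = 47.

14, 47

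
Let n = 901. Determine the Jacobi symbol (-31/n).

First reduce: -31 ≡ 870 (mod 901).
Pull out 2: since 901 ≡ 5 (mod 8), (2/901) = -1.
Reciprocity: 435 ≡ 3 and 901 ≡ 1 (mod 4), so (435/901) = +(901/435).
Reduce top mod 435: now compute (31/435).
Reciprocity: 31 ≡ 3 and 435 ≡ 3 (mod 4), so (31/435) = −(435/31).
Reduce top mod 31: now compute (1/31).
Reached (1/31) = 1. Collecting the sign flips along the way, the symbol is +1.

1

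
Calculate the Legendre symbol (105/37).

Euler's criterion: (105/37) ≡ 31^18 (mod 37).
31^2 ≡ 36 (mod 37)
31^4 ≡ 1 (mod 37)
31^8 ≡ 1 (mod 37)
31^16 ≡ 1 (mod 37)
31^18 = 31^(16+2) ≡ 36 (mod 37).
Result is 36 ≡ −1, so (105/37) = −1.

-1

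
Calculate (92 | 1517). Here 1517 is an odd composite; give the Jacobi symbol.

Pull out 2^2: since 1517 ≡ 5 (mod 8), (2/1517) = -1, so (2/1517)^2 = +1.
Reciprocity: 23 ≡ 3 and 1517 ≡ 1 (mod 4), so (23/1517) = +(1517/23).
Reduce top mod 23: now compute (22/23).
Pull out 2: since 23 ≡ 7 (mod 8), (2/23) = +1.
Reciprocity: 11 ≡ 3 and 23 ≡ 3 (mod 4), so (11/23) = −(23/11).
Reduce top mod 11: now compute (1/11).
Reached (1/11) = 1. Collecting the sign flips along the way, the symbol is -1.

-1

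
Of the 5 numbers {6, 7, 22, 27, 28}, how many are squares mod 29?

(6/29) = +1 → QR.
(7/29) = +1 → QR.
(22/29) = +1 → QR.
(27/29) = -1 → non-residue.
(28/29) = +1 → QR.
Total quadratic residues among the 5: 4.

4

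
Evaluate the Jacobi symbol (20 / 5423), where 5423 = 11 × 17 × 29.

Pull out 2^2: since 5423 ≡ 7 (mod 8), (2/5423) = +1, so (2/5423)^2 = +1.
Reciprocity: 5 ≡ 1 and 5423 ≡ 3 (mod 4), so (5/5423) = +(5423/5).
Reduce top mod 5: now compute (3/5).
Reciprocity: 3 ≡ 3 and 5 ≡ 1 (mod 4), so (3/5) = +(5/3).
Reduce top mod 3: now compute (2/3).
Pull out 2: since 3 ≡ 3 (mod 8), (2/3) = -1.
Reached (1/3) = 1. Collecting the sign flips along the way, the symbol is -1.

-1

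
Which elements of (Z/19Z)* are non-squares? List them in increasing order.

Square k = 1,…,9 (k and 19−k give the same square):
1²=1, 2²=4, 3²=9, 4²=16, 5²≡6, 6²≡17, 7²≡11, 8²≡7, 9²≡5 (mod 19).
The residues are {1, 4, 5, 6, 7, 9, 11, 16, 17}; the non-residues are the remaining 9 nonzero classes.

2 3 8 10 12 13 14 15 18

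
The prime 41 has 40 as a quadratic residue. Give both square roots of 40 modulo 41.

41 ≡ 1 (mod 4), so we find a root by search.
Trying successive values, 9² = 81 ≡ 40 (mod 41). The other root is 41 − 9 = 32.

9, 32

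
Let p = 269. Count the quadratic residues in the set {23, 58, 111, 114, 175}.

(23/269) = +1 → QR.
(58/269) = +1 → QR.
(111/269) = -1 → non-residue.
(114/269) = -1 → non-residue.
(175/269) = -1 → non-residue.
Total quadratic residues among the 5: 2.

2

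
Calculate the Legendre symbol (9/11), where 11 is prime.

1

Euler's criterion: (9/11) ≡ 9^5 (mod 11).
9^2 ≡ 4 (mod 11)
9^4 ≡ 5 (mod 11)
9^5 = 9^(4+1) ≡ 1 (mod 11).
Result is 1, so (9/11) = 1.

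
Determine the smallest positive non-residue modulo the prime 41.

(2/41) = +1, so 2 is a residue.
(3/41) = −1, so 3 is the smallest positive non-residue mod 41.

3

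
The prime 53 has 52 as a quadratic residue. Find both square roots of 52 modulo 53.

23, 30

53 ≡ 1 (mod 4), so we find a root by search.
Trying successive values, 23² = 529 ≡ 52 (mod 53). The other root is 53 − 23 = 30.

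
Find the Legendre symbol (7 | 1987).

Reciprocity: 7 ≡ 3 and 1987 ≡ 3 (mod 4), so (7/1987) = −(1987/7).
Reduce top mod 7: now compute (6/7).
Pull out 2: since 7 ≡ 7 (mod 8), (2/7) = +1.
Reciprocity: 3 ≡ 3 and 7 ≡ 3 (mod 4), so (3/7) = −(7/3).
Reduce top mod 3: now compute (1/3).
Reached (1/3) = 1. Collecting the sign flips along the way, the symbol is +1.

1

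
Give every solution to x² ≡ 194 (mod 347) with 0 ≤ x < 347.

Since 347 ≡ 3 (mod 4), a square root of 194 is 194^((347+1)/4) = 194^87 mod 347.
Repeated squaring: 194^2≡160, 194^4≡269, 194^8≡185, 194^16≡219, 194^32≡75, 194^64≡73 (mod 347).
194^87 = 194^(64+16+4+2+1) ≡ 251 (mod 347).
Check: 251² = 63001 ≡ 194 (mod 347). The two roots are 96 and 251.

96, 251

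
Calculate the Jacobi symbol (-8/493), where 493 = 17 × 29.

-1

First reduce: -8 ≡ 485 (mod 493).
Reciprocity: 485 ≡ 1 and 493 ≡ 1 (mod 4), so (485/493) = +(493/485).
Reduce top mod 485: now compute (8/485).
Pull out 2^3: since 485 ≡ 5 (mod 8), (2/485) = -1, so (2/485)^3 = -1.
Reached (1/485) = 1. Collecting the sign flips along the way, the symbol is -1.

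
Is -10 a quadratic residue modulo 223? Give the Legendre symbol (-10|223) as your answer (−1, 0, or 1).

1

First reduce: -10 ≡ 213 (mod 223).
Reciprocity: 213 ≡ 1 and 223 ≡ 3 (mod 4), so (213/223) = +(223/213).
Reduce top mod 213: now compute (10/213).
Pull out 2: since 213 ≡ 5 (mod 8), (2/213) = -1.
Reciprocity: 5 ≡ 1 and 213 ≡ 1 (mod 4), so (5/213) = +(213/5).
Reduce top mod 5: now compute (3/5).
Reciprocity: 3 ≡ 3 and 5 ≡ 1 (mod 4), so (3/5) = +(5/3).
Reduce top mod 3: now compute (2/3).
Pull out 2: since 3 ≡ 3 (mod 8), (2/3) = -1.
Reached (1/3) = 1. Collecting the sign flips along the way, the symbol is +1.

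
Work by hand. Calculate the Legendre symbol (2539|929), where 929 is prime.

-1

Euler's criterion: (2539/929) ≡ 681^464 (mod 929).
681^2 ≡ 190 (mod 929)
681^4 ≡ 798 (mod 929)
681^8 ≡ 439 (mod 929)
681^16 ≡ 418 (mod 929)
681^32 ≡ 72 (mod 929)
681^64 ≡ 539 (mod 929)
681^128 ≡ 673 (mod 929)
681^256 ≡ 506 (mod 929)
681^464 = 681^(256+128+64+16) ≡ 928 (mod 929).
Result is 928 ≡ −1, so (2539/929) = −1.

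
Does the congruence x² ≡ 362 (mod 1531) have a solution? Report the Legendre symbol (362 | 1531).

1

Pull out 2: since 1531 ≡ 3 (mod 8), (2/1531) = -1.
Reciprocity: 181 ≡ 1 and 1531 ≡ 3 (mod 4), so (181/1531) = +(1531/181).
Reduce top mod 181: now compute (83/181).
Reciprocity: 83 ≡ 3 and 181 ≡ 1 (mod 4), so (83/181) = +(181/83).
Reduce top mod 83: now compute (15/83).
Reciprocity: 15 ≡ 3 and 83 ≡ 3 (mod 4), so (15/83) = −(83/15).
Reduce top mod 15: now compute (8/15).
Pull out 2^3: since 15 ≡ 7 (mod 8), (2/15) = +1, so (2/15)^3 = +1.
Reached (1/15) = 1. Collecting the sign flips along the way, the symbol is +1.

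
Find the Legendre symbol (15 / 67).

Euler's criterion: (15/67) ≡ 15^33 (mod 67).
15^2 ≡ 24 (mod 67)
15^4 ≡ 40 (mod 67)
15^8 ≡ 59 (mod 67)
15^16 ≡ 64 (mod 67)
15^32 ≡ 9 (mod 67)
15^33 = 15^(32+1) ≡ 1 (mod 67).
Result is 1, so (15/67) = 1.

1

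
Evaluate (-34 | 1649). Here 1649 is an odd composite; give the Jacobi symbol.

First reduce: -34 ≡ 1615 (mod 1649).
Reciprocity: 1615 ≡ 3 and 1649 ≡ 1 (mod 4), so (1615/1649) = +(1649/1615).
Reduce top mod 1615: now compute (34/1615).
Pull out 2: since 1615 ≡ 7 (mod 8), (2/1615) = +1.
Reciprocity: 17 ≡ 1 and 1615 ≡ 3 (mod 4), so (17/1615) = +(1615/17).
Reduce top mod 17: now compute (0/17).
Top reduces to 0: gcd > 1, so the symbol is 0.

0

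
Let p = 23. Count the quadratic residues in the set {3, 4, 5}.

(3/23) = +1 → QR.
(4/23) = +1 → QR.
(5/23) = -1 → non-residue.
Total quadratic residues among the 3: 2.

2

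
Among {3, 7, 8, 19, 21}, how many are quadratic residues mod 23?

2

(3/23) = +1 → QR.
(7/23) = -1 → non-residue.
(8/23) = +1 → QR.
(19/23) = -1 → non-residue.
(21/23) = -1 → non-residue.
Total quadratic residues among the 5: 2.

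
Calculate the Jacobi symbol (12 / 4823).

1

Pull out 2^2: since 4823 ≡ 7 (mod 8), (2/4823) = +1, so (2/4823)^2 = +1.
Reciprocity: 3 ≡ 3 and 4823 ≡ 3 (mod 4), so (3/4823) = −(4823/3).
Reduce top mod 3: now compute (2/3).
Pull out 2: since 3 ≡ 3 (mod 8), (2/3) = -1.
Reached (1/3) = 1. Collecting the sign flips along the way, the symbol is +1.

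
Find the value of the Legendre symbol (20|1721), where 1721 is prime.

1

Pull out 2^2: since 1721 ≡ 1 (mod 8), (2/1721) = +1, so (2/1721)^2 = +1.
Reciprocity: 5 ≡ 1 and 1721 ≡ 1 (mod 4), so (5/1721) = +(1721/5).
Reduce top mod 5: now compute (1/5).
Reached (1/5) = 1. Collecting the sign flips along the way, the symbol is +1.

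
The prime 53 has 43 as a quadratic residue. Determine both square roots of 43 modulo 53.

19, 34

53 ≡ 1 (mod 4), so we find a root by search.
Trying successive values, 19² = 361 ≡ 43 (mod 53). The other root is 53 − 19 = 34.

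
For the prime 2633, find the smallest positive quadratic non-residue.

(2/2633) = +1, so 2 is a residue.
(3/2633) = −1, so 3 is the smallest positive non-residue mod 2633.

3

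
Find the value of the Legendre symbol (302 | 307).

1

Pull out 2: since 307 ≡ 3 (mod 8), (2/307) = -1.
Reciprocity: 151 ≡ 3 and 307 ≡ 3 (mod 4), so (151/307) = −(307/151).
Reduce top mod 151: now compute (5/151).
Reciprocity: 5 ≡ 1 and 151 ≡ 3 (mod 4), so (5/151) = +(151/5).
Reduce top mod 5: now compute (1/5).
Reached (1/5) = 1. Collecting the sign flips along the way, the symbol is +1.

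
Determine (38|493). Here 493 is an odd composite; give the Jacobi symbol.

1

Pull out 2: since 493 ≡ 5 (mod 8), (2/493) = -1.
Reciprocity: 19 ≡ 3 and 493 ≡ 1 (mod 4), so (19/493) = +(493/19).
Reduce top mod 19: now compute (18/19).
Pull out 2: since 19 ≡ 3 (mod 8), (2/19) = -1.
Reciprocity: 9 ≡ 1 and 19 ≡ 3 (mod 4), so (9/19) = +(19/9).
Reduce top mod 9: now compute (1/9).
Reached (1/9) = 1. Collecting the sign flips along the way, the symbol is +1.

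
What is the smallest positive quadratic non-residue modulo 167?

5

(2/167) = +1, so 2 is a residue.
(3/167) = +1, so 3 is a residue.
(4/167) = +1, so 4 is a residue.
(5/167) = −1, so 5 is the smallest positive non-residue mod 167.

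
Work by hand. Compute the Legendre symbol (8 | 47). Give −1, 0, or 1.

Pull out 2^3: since 47 ≡ 7 (mod 8), (2/47) = +1, so (2/47)^3 = +1.
Reached (1/47) = 1. Collecting the sign flips along the way, the symbol is +1.

1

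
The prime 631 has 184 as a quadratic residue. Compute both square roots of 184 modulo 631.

265, 366

Since 631 ≡ 3 (mod 4), a square root of 184 is 184^((631+1)/4) = 184^158 mod 631.
Repeated squaring: 184^2≡413, 184^4≡199, 184^8≡479, 184^16≡388, 184^32≡366, 184^64≡184, 184^128≡413 (mod 631).
184^158 = 184^(128+16+8+4+2) ≡ 366 (mod 631).
Check: 366² = 133956 ≡ 184 (mod 631). The two roots are 265 and 366.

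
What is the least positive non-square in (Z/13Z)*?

2

(2/13) = −1, so 2 is the smallest positive non-residue mod 13.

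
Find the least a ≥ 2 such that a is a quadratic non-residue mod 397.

(2/397) = −1, so 2 is the smallest positive non-residue mod 397.

2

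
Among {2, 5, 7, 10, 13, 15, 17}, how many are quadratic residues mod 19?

3

(2/19) = -1 → non-residue.
(5/19) = +1 → QR.
(7/19) = +1 → QR.
(10/19) = -1 → non-residue.
(13/19) = -1 → non-residue.
(15/19) = -1 → non-residue.
(17/19) = +1 → QR.
Total quadratic residues among the 7: 3.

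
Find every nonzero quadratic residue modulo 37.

Square k = 1,…,18 (k and 37−k give the same square):
1²=1, 2²=4, 3²=9, 4²=16, 5²=25, 6²=36, 7²≡12, 8²≡27, 9²≡7, 10²≡26, 11²≡10, 12²≡33, 13²≡21, 14²≡11, 15²≡3, 16²≡34, 17²≡30, 18²≡28 (mod 37).
So the quadratic residues mod 37 are {1, 3, 4, 7, 9, 10, 11, 12, 16, 21, 25, 26, 27, 28, 30, 33, 34, 36}.

1,3,4,7,9,10,11,12,16,21,25,26,27,28,30,33,34,36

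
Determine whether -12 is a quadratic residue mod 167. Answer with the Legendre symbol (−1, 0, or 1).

-1

First reduce: -12 ≡ 155 (mod 167).
Reciprocity: 155 ≡ 3 and 167 ≡ 3 (mod 4), so (155/167) = −(167/155).
Reduce top mod 155: now compute (12/155).
Pull out 2^2: since 155 ≡ 3 (mod 8), (2/155) = -1, so (2/155)^2 = +1.
Reciprocity: 3 ≡ 3 and 155 ≡ 3 (mod 4), so (3/155) = −(155/3).
Reduce top mod 3: now compute (2/3).
Pull out 2: since 3 ≡ 3 (mod 8), (2/3) = -1.
Reached (1/3) = 1. Collecting the sign flips along the way, the symbol is -1.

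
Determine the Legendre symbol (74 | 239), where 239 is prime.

Pull out 2: since 239 ≡ 7 (mod 8), (2/239) = +1.
Reciprocity: 37 ≡ 1 and 239 ≡ 3 (mod 4), so (37/239) = +(239/37).
Reduce top mod 37: now compute (17/37).
Reciprocity: 17 ≡ 1 and 37 ≡ 1 (mod 4), so (17/37) = +(37/17).
Reduce top mod 17: now compute (3/17).
Reciprocity: 3 ≡ 3 and 17 ≡ 1 (mod 4), so (3/17) = +(17/3).
Reduce top mod 3: now compute (2/3).
Pull out 2: since 3 ≡ 3 (mod 8), (2/3) = -1.
Reached (1/3) = 1. Collecting the sign flips along the way, the symbol is -1.

-1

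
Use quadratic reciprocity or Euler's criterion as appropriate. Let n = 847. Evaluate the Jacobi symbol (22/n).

0

Pull out 2: since 847 ≡ 7 (mod 8), (2/847) = +1.
Reciprocity: 11 ≡ 3 and 847 ≡ 3 (mod 4), so (11/847) = −(847/11).
Reduce top mod 11: now compute (0/11).
Top reduces to 0: gcd > 1, so the symbol is 0.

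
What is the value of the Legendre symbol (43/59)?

Euler's criterion: (43/59) ≡ 43^29 (mod 59).
43^2 ≡ 20 (mod 59)
43^4 ≡ 46 (mod 59)
43^8 ≡ 51 (mod 59)
43^16 ≡ 5 (mod 59)
43^29 = 43^(16+8+4+1) ≡ 58 (mod 59).
Result is 58 ≡ −1, so (43/59) = −1.

-1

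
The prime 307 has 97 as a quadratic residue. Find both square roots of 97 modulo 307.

Since 307 ≡ 3 (mod 4), a square root of 97 is 97^((307+1)/4) = 97^77 mod 307.
Repeated squaring: 97^2≡199, 97^4≡305, 97^8≡4, 97^16≡16, 97^32≡256, 97^64≡145 (mod 307).
97^77 = 97^(64+8+4+1) ≡ 149 (mod 307).
Check: 149² = 22201 ≡ 97 (mod 307). The two roots are 149 and 158.

149, 158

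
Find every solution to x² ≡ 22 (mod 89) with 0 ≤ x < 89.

17, 72

89 ≡ 1 (mod 4), so we find a root by search.
Trying successive values, 17² = 289 ≡ 22 (mod 89). The other root is 89 − 17 = 72.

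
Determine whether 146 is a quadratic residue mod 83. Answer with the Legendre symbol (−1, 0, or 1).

First reduce: 146 ≡ 63 (mod 83).
Reciprocity: 63 ≡ 3 and 83 ≡ 3 (mod 4), so (63/83) = −(83/63).
Reduce top mod 63: now compute (20/63).
Pull out 2^2: since 63 ≡ 7 (mod 8), (2/63) = +1, so (2/63)^2 = +1.
Reciprocity: 5 ≡ 1 and 63 ≡ 3 (mod 4), so (5/63) = +(63/5).
Reduce top mod 5: now compute (3/5).
Reciprocity: 3 ≡ 3 and 5 ≡ 1 (mod 4), so (3/5) = +(5/3).
Reduce top mod 3: now compute (2/3).
Pull out 2: since 3 ≡ 3 (mod 8), (2/3) = -1.
Reached (1/3) = 1. Collecting the sign flips along the way, the symbol is +1.

1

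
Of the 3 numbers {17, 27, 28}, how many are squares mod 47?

(17/47) = +1 → QR.
(27/47) = +1 → QR.
(28/47) = +1 → QR.
Total quadratic residues among the 3: 3.

3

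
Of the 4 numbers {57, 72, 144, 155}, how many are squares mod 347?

1

(57/347) = -1 → non-residue.
(72/347) = -1 → non-residue.
(144/347) = +1 → QR.
(155/347) = -1 → non-residue.
Total quadratic residues among the 4: 1.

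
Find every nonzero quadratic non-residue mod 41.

3, 6, 7, 11, 12, 13, 14, 15, 17, 19, 22, 24, 26, 27, 28, 29, 30, 34, 35, 38

Square k = 1,…,20 (k and 41−k give the same square):
1²=1, 2²=4, 3²=9, 4²=16, 5²=25, 6²=36, 7²≡8, 8²≡23, 9²≡40, 10²≡18, 11²≡39, 12²≡21, 13²≡5, 14²≡32, 15²≡20, 16²≡10, 17²≡2, 18²≡37, 19²≡33, 20²≡31 (mod 41).
The residues are {1, 2, 4, 5, 8, 9, 10, 16, 18, 20, 21, 23, 25, 31, 32, 33, 36, 37, 39, 40}; the non-residues are the remaining 20 nonzero classes.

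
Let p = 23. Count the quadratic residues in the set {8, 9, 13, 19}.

(8/23) = +1 → QR.
(9/23) = +1 → QR.
(13/23) = +1 → QR.
(19/23) = -1 → non-residue.
Total quadratic residues among the 4: 3.

3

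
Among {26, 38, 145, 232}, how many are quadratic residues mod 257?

(26/257) = +1 → QR.
(38/257) = -1 → non-residue.
(145/257) = -1 → non-residue.
(232/257) = +1 → QR.
Total quadratic residues among the 4: 2.

2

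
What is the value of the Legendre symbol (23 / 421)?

Euler's criterion: (23/421) ≡ 23^210 (mod 421).
23^2 ≡ 108 (mod 421)
23^4 ≡ 297 (mod 421)
23^8 ≡ 220 (mod 421)
23^16 ≡ 406 (mod 421)
23^32 ≡ 225 (mod 421)
23^64 ≡ 105 (mod 421)
23^128 ≡ 79 (mod 421)
23^210 = 23^(128+64+16+2) ≡ 420 (mod 421).
Result is 420 ≡ −1, so (23/421) = −1.

-1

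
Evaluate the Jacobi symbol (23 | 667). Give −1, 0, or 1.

0

Reciprocity: 23 ≡ 3 and 667 ≡ 3 (mod 4), so (23/667) = −(667/23).
Reduce top mod 23: now compute (0/23).
Top reduces to 0: gcd > 1, so the symbol is 0.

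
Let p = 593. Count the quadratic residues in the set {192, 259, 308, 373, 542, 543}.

3

(192/593) = -1 → non-residue.
(259/593) = -1 → non-residue.
(308/593) = +1 → QR.
(373/593) = +1 → QR.
(542/593) = -1 → non-residue.
(543/593) = +1 → QR.
Total quadratic residues among the 6: 3.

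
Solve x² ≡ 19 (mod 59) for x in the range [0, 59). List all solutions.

14, 45

Since 59 ≡ 3 (mod 4), a square root of 19 is 19^((59+1)/4) = 19^15 mod 59.
Repeated squaring: 19^2≡7, 19^4≡49, 19^8≡41 (mod 59).
19^15 = 19^(8+4+2+1) ≡ 45 (mod 59).
Check: 45² = 2025 ≡ 19 (mod 59). The two roots are 14 and 45.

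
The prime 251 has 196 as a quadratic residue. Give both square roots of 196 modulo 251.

Since 251 ≡ 3 (mod 4), a square root of 196 is 196^((251+1)/4) = 196^63 mod 251.
Repeated squaring: 196^2≡13, 196^4≡169, 196^8≡198, 196^16≡48, 196^32≡45 (mod 251).
196^63 = 196^(32+16+8+4+2+1) ≡ 237 (mod 251).
Check: 237² = 56169 ≡ 196 (mod 251). The two roots are 14 and 237.

14, 237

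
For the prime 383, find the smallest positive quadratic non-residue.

5

(2/383) = +1, so 2 is a residue.
(3/383) = +1, so 3 is a residue.
(4/383) = +1, so 4 is a residue.
(5/383) = −1, so 5 is the smallest positive non-residue mod 383.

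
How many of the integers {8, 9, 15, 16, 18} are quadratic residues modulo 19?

(8/19) = -1 → non-residue.
(9/19) = +1 → QR.
(15/19) = -1 → non-residue.
(16/19) = +1 → QR.
(18/19) = -1 → non-residue.
Total quadratic residues among the 5: 2.

2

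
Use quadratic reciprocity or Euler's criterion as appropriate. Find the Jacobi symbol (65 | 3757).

0

Reciprocity: 65 ≡ 1 and 3757 ≡ 1 (mod 4), so (65/3757) = +(3757/65).
Reduce top mod 65: now compute (52/65).
Pull out 2^2: since 65 ≡ 1 (mod 8), (2/65) = +1, so (2/65)^2 = +1.
Reciprocity: 13 ≡ 1 and 65 ≡ 1 (mod 4), so (13/65) = +(65/13).
Reduce top mod 13: now compute (0/13).
Top reduces to 0: gcd > 1, so the symbol is 0.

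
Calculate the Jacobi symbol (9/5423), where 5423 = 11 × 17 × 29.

1

Reciprocity: 9 ≡ 1 and 5423 ≡ 3 (mod 4), so (9/5423) = +(5423/9).
Reduce top mod 9: now compute (5/9).
Reciprocity: 5 ≡ 1 and 9 ≡ 1 (mod 4), so (5/9) = +(9/5).
Reduce top mod 5: now compute (4/5).
Pull out 2^2: since 5 ≡ 5 (mod 8), (2/5) = -1, so (2/5)^2 = +1.
Reached (1/5) = 1. Collecting the sign flips along the way, the symbol is +1.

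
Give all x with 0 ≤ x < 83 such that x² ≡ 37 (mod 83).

Since 83 ≡ 3 (mod 4), a square root of 37 is 37^((83+1)/4) = 37^21 mod 83.
Repeated squaring: 37^2≡41, 37^4≡21, 37^8≡26, 37^16≡12 (mod 83).
37^21 = 37^(16+4+1) ≡ 28 (mod 83).
Check: 28² = 784 ≡ 37 (mod 83). The two roots are 28 and 55.

28, 55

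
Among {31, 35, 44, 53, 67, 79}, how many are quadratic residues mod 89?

4

(31/89) = -1 → non-residue.
(35/89) = -1 → non-residue.
(44/89) = +1 → QR.
(53/89) = +1 → QR.
(67/89) = +1 → QR.
(79/89) = +1 → QR.
Total quadratic residues among the 6: 4.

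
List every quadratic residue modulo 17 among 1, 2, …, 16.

1 2 4 8 9 13 15 16

Square k = 1,…,8 (k and 17−k give the same square):
1²=1, 2²=4, 3²=9, 4²=16, 5²≡8, 6²≡2, 7²≡15, 8²≡13 (mod 17).
So the quadratic residues mod 17 are {1, 2, 4, 8, 9, 13, 15, 16}.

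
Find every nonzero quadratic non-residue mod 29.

2,3,8,10,11,12,14,15,17,18,19,21,26,27

Square k = 1,…,14 (k and 29−k give the same square):
1²=1, 2²=4, 3²=9, 4²=16, 5²=25, 6²≡7, 7²≡20, 8²≡6, 9²≡23, 10²≡13, 11²≡5, 12²≡28, 13²≡24, 14²≡22 (mod 29).
The residues are {1, 4, 5, 6, 7, 9, 13, 16, 20, 22, 23, 24, 25, 28}; the non-residues are the remaining 14 nonzero classes.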